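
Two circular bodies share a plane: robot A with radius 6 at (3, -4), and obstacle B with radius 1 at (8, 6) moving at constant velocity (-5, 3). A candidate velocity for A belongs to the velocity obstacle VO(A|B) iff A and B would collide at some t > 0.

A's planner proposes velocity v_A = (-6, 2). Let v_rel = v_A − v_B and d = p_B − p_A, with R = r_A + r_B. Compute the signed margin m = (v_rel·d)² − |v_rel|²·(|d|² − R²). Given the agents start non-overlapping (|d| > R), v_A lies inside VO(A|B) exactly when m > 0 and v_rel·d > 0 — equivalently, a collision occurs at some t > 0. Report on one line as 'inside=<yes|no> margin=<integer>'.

d = (5, 10),  |d|² = 125;  R = 6+1 = 7,  c = 125−7² = 76
v_rel = (-1, -1),  |v_rel|² = 2;  v_rel·d = (-1)·(5) + (-1)·(10) = -15
2·t² + 30·t + 76 = 0  ⇒  m = (-15)² − 2·76 = 73
m = 73 > 0,  v_rel·d = -15 < 0  ⇒  outside

inside=no margin=73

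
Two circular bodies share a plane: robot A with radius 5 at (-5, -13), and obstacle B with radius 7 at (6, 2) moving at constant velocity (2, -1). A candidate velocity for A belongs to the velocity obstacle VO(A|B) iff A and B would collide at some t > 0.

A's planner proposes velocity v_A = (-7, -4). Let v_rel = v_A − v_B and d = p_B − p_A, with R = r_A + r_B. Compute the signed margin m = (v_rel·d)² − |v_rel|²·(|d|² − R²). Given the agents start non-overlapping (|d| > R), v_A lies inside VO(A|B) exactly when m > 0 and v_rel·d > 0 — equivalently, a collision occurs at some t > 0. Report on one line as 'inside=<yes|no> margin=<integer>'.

d = (11, 15),  |d|² = 346;  R = 5+7 = 12,  c = 346−12² = 202
v_rel = (-9, -3),  |v_rel|² = 90;  v_rel·d = (-9)·(11) + (-3)·(15) = -144
90·t² + 288·t + 202 = 0  ⇒  m = (-144)² − 90·202 = 2556
m = 2556 > 0,  v_rel·d = -144 < 0  ⇒  outside

inside=no margin=2556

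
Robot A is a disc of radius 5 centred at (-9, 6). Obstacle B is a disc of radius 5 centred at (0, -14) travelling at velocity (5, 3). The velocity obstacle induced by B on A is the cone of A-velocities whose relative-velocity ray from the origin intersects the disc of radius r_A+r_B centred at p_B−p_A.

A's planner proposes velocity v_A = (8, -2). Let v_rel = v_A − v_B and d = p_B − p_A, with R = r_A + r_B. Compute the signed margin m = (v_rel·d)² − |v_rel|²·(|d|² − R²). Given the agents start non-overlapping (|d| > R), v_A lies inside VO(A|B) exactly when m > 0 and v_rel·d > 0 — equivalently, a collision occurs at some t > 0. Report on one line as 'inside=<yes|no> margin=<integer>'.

d = (9, -20),  |d|² = 481;  R = 5+5 = 10,  c = 481−10² = 381
v_rel = (3, -5),  |v_rel|² = 34;  v_rel·d = (3)·(9) + (-5)·(-20) = 127
34·t² − 254·t + 381 = 0  ⇒  m = 127² − 34·381 = 3175
m = 3175 > 0,  v_rel·d = 127 > 0  ⇒  inside

inside=yes margin=3175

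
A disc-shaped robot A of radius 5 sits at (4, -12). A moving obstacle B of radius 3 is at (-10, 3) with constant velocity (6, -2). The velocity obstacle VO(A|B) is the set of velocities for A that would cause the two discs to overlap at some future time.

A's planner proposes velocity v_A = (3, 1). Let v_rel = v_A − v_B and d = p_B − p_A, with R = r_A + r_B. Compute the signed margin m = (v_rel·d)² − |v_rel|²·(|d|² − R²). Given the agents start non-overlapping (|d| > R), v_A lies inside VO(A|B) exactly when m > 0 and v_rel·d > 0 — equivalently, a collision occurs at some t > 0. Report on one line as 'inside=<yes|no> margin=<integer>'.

d = (-14, 15),  |d|² = 421;  R = 5+3 = 8,  c = 421−8² = 357
v_rel = (-3, 3),  |v_rel|² = 18;  v_rel·d = (-3)·(-14) + (3)·(15) = 87
18·t² − 174·t + 357 = 0  ⇒  m = 87² − 18·357 = 1143
m = 1143 > 0,  v_rel·d = 87 > 0  ⇒  inside

inside=yes margin=1143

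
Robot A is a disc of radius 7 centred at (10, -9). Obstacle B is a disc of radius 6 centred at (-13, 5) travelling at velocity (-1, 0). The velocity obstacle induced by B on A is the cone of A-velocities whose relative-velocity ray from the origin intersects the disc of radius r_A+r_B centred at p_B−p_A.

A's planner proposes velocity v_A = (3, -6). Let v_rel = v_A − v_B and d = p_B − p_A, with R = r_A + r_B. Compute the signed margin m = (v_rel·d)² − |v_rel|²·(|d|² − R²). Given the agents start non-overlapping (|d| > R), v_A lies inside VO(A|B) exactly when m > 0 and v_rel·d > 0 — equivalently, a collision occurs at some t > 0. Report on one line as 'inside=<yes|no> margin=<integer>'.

d = (-23, 14),  |d|² = 725;  R = 7+6 = 13,  c = 725−13² = 556
v_rel = (4, -6),  |v_rel|² = 52;  v_rel·d = (4)·(-23) + (-6)·(14) = -176
52·t² + 352·t + 556 = 0  ⇒  m = (-176)² − 52·556 = 2064
m = 2064 > 0,  v_rel·d = -176 < 0  ⇒  outside

inside=no margin=2064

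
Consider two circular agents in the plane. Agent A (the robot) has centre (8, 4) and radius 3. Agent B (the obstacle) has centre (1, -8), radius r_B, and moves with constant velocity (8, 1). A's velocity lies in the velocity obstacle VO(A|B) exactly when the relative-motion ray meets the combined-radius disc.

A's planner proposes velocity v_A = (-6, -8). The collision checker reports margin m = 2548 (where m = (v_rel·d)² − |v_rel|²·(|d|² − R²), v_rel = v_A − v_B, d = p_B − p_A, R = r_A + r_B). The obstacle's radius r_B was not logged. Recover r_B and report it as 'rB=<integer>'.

m = 2548
d = (-7, -12);  v_rel = (-14, -9),  |v_rel|² = 277
v_rel×d = (-14)·(-12) − (-9)·(-7) = 105
since m = R²·277 − 105²:  R² = (11025 + 2548) / 277 = 49
R = √49 = 7  ⇒  r_B = 7 − 3 = 4

rB=4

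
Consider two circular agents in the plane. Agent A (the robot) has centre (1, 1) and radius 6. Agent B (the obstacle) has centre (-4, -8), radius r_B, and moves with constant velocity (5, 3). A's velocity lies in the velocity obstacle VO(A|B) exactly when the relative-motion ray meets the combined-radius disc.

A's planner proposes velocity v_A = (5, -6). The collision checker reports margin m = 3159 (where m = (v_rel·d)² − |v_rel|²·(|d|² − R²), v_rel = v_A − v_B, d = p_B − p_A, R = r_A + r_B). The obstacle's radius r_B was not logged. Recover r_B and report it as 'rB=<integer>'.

m = 3159
d = (-5, -9);  v_rel = (0, -9),  |v_rel|² = 81
v_rel×d = (0)·(-9) − (-9)·(-5) = -45
since m = R²·81 − (-45)²:  R² = (2025 + 3159) / 81 = 64
R = √64 = 8  ⇒  r_B = 8 − 6 = 2

rB=2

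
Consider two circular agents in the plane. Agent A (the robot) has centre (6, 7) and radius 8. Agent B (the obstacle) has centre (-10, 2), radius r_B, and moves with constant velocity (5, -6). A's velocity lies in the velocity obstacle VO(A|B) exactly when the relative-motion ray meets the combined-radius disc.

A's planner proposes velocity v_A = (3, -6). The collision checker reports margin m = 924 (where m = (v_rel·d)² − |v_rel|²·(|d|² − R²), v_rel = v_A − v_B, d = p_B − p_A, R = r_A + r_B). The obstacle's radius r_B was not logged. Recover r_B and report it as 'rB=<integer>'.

m = 924
d = (-16, -5);  v_rel = (-2, 0),  |v_rel|² = 4
v_rel×d = (-2)·(-5) − (0)·(-16) = 10
since m = R²·4 − 10²:  R² = (100 + 924) / 4 = 256
R = √256 = 16  ⇒  r_B = 16 − 8 = 8

rB=8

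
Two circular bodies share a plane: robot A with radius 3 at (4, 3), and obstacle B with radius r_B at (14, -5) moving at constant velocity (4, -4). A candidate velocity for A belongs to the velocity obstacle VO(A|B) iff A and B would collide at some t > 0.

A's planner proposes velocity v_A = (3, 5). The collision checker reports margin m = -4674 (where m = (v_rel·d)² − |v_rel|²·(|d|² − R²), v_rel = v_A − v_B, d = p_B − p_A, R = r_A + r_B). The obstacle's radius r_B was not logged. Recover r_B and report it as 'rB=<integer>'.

m = -4674
d = (10, -8);  v_rel = (-1, 9),  |v_rel|² = 82
v_rel×d = (-1)·(-8) − (9)·(10) = -82
since m = R²·82 − (-82)²:  R² = (6724 + -4674) / 82 = 25
R = √25 = 5  ⇒  r_B = 5 − 3 = 2

rB=2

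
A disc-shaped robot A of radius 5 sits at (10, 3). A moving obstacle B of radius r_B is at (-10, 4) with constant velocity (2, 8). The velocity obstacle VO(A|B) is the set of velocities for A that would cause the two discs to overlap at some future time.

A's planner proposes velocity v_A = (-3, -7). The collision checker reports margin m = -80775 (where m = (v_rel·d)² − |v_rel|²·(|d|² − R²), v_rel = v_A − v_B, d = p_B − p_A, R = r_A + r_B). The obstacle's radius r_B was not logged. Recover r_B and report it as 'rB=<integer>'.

m = -80775
d = (-20, 1);  v_rel = (-5, -15),  |v_rel|² = 250
v_rel×d = (-5)·(1) − (-15)·(-20) = -305
since m = R²·250 − (-305)²:  R² = (93025 + -80775) / 250 = 49
R = √49 = 7  ⇒  r_B = 7 − 5 = 2

rB=2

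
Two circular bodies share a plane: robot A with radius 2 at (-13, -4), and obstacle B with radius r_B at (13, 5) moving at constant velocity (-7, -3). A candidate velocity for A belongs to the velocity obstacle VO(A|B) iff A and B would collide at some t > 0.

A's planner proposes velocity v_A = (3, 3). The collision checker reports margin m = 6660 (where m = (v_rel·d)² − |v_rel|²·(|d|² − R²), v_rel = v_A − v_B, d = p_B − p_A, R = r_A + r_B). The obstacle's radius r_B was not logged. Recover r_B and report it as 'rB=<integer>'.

m = 6660
d = (26, 9);  v_rel = (10, 6),  |v_rel|² = 136
v_rel×d = (10)·(9) − (6)·(26) = -66
since m = R²·136 − (-66)²:  R² = (4356 + 6660) / 136 = 81
R = √81 = 9  ⇒  r_B = 9 − 2 = 7

rB=7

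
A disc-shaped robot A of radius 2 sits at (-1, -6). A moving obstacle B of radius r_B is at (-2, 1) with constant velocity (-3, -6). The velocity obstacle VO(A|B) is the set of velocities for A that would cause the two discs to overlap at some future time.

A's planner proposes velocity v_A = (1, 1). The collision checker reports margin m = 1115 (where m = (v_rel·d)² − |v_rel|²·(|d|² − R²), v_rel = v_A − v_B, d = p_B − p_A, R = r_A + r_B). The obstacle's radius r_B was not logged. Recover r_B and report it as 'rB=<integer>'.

m = 1115
d = (-1, 7);  v_rel = (4, 7),  |v_rel|² = 65
v_rel×d = (4)·(7) − (7)·(-1) = 35
since m = R²·65 − 35²:  R² = (1225 + 1115) / 65 = 36
R = √36 = 6  ⇒  r_B = 6 − 2 = 4

rB=4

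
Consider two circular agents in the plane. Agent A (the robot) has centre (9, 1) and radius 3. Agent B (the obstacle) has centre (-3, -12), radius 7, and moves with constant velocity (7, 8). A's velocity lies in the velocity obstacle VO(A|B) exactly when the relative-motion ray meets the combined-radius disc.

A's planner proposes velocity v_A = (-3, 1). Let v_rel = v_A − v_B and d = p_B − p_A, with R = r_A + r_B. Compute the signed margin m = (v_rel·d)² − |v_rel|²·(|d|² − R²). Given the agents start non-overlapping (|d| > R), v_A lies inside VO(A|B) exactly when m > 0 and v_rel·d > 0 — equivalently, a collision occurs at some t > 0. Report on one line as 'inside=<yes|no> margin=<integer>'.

d = (-12, -13),  |d|² = 313;  R = 3+7 = 10,  c = 313−10² = 213
v_rel = (-10, -7),  |v_rel|² = 149;  v_rel·d = (-10)·(-12) + (-7)·(-13) = 211
149·t² − 422·t + 213 = 0  ⇒  m = 211² − 149·213 = 12784
m = 12784 > 0,  v_rel·d = 211 > 0  ⇒  inside

inside=yes margin=12784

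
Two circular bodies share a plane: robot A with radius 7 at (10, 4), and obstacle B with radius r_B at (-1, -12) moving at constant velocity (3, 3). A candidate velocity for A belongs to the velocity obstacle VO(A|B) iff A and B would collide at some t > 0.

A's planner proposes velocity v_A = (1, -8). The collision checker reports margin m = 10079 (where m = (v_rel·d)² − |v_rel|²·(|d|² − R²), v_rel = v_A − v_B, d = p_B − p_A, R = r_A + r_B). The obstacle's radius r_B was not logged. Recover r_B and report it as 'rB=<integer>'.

m = 10079
d = (-11, -16);  v_rel = (-2, -11),  |v_rel|² = 125
v_rel×d = (-2)·(-16) − (-11)·(-11) = -89
since m = R²·125 − (-89)²:  R² = (7921 + 10079) / 125 = 144
R = √144 = 12  ⇒  r_B = 12 − 7 = 5

rB=5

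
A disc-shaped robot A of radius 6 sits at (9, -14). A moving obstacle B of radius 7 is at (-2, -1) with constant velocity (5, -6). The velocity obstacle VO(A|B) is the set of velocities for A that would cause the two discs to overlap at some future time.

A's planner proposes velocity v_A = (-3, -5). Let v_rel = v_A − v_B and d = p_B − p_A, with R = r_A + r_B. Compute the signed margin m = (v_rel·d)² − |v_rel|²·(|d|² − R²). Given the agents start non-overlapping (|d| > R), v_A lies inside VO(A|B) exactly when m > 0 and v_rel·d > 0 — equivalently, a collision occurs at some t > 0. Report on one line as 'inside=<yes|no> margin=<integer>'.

d = (-11, 13),  |d|² = 290;  R = 6+7 = 13,  c = 290−13² = 121
v_rel = (-8, 1),  |v_rel|² = 65;  v_rel·d = (-8)·(-11) + (1)·(13) = 101
65·t² − 202·t + 121 = 0  ⇒  m = 101² − 65·121 = 2336
m = 2336 > 0,  v_rel·d = 101 > 0  ⇒  inside

inside=yes margin=2336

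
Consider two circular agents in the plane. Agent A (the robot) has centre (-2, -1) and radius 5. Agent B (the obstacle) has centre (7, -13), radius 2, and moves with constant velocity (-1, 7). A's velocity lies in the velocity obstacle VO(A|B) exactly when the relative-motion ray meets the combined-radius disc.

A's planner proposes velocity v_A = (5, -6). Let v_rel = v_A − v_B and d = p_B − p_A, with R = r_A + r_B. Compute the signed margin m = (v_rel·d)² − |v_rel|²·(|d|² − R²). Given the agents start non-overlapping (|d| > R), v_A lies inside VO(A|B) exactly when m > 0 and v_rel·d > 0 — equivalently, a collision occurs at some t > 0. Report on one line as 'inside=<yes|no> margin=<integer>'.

d = (9, -12),  |d|² = 225;  R = 5+2 = 7,  c = 225−7² = 176
v_rel = (6, -13),  |v_rel|² = 205;  v_rel·d = (6)·(9) + (-13)·(-12) = 210
205·t² − 420·t + 176 = 0  ⇒  m = 210² − 205·176 = 8020
m = 8020 > 0,  v_rel·d = 210 > 0  ⇒  inside

inside=yes margin=8020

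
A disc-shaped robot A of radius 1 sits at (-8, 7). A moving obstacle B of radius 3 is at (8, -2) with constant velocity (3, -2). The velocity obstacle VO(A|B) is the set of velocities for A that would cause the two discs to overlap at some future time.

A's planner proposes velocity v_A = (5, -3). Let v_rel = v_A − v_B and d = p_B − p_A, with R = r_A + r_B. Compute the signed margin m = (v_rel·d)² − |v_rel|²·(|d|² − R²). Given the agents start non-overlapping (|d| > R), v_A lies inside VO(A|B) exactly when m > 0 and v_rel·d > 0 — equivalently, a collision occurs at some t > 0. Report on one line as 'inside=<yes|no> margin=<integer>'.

d = (16, -9),  |d|² = 337;  R = 1+3 = 4,  c = 337−4² = 321
v_rel = (2, -1),  |v_rel|² = 5;  v_rel·d = (2)·(16) + (-1)·(-9) = 41
5·t² − 82·t + 321 = 0  ⇒  m = 41² − 5·321 = 76
m = 76 > 0,  v_rel·d = 41 > 0  ⇒  inside

inside=yes margin=76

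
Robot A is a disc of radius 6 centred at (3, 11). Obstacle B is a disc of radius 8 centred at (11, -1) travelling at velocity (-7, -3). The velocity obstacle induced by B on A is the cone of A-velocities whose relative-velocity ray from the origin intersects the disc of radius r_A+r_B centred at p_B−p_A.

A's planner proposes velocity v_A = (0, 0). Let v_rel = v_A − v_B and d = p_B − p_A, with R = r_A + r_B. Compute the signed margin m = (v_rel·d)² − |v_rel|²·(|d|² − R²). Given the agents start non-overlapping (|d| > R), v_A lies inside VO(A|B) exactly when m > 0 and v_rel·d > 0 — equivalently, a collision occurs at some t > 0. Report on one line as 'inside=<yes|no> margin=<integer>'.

d = (8, -12),  |d|² = 208;  R = 6+8 = 14,  c = 208−14² = 12
v_rel = (7, 3),  |v_rel|² = 58;  v_rel·d = (7)·(8) + (3)·(-12) = 20
58·t² − 40·t + 12 = 0  ⇒  m = 20² − 58·12 = -296
m = -296 < 0,  v_rel·d = 20 > 0  ⇒  outside

inside=no margin=-296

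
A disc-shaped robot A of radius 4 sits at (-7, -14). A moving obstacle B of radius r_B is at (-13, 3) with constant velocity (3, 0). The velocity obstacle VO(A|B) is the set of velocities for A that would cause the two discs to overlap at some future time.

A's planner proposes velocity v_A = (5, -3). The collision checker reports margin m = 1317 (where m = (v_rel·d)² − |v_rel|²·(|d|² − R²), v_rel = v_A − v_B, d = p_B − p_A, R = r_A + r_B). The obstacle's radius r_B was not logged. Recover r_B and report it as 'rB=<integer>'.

m = 1317
d = (-6, 17);  v_rel = (2, -3),  |v_rel|² = 13
v_rel×d = (2)·(17) − (-3)·(-6) = 16
since m = R²·13 − 16²:  R² = (256 + 1317) / 13 = 121
R = √121 = 11  ⇒  r_B = 11 − 4 = 7

rB=7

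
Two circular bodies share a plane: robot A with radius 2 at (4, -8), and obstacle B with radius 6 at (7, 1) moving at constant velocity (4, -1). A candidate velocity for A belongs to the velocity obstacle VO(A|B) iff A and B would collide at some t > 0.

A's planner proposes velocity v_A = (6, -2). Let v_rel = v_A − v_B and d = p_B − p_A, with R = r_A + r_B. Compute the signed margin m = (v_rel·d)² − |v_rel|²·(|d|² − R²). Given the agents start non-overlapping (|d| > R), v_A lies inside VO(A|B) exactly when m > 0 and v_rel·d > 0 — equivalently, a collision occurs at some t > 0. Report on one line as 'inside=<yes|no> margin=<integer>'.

d = (3, 9),  |d|² = 90;  R = 2+6 = 8,  c = 90−8² = 26
v_rel = (2, -1),  |v_rel|² = 5;  v_rel·d = (2)·(3) + (-1)·(9) = -3
5·t² + 6·t + 26 = 0  ⇒  m = (-3)² − 5·26 = -121
m = -121 < 0,  v_rel·d = -3 < 0  ⇒  outside

inside=no margin=-121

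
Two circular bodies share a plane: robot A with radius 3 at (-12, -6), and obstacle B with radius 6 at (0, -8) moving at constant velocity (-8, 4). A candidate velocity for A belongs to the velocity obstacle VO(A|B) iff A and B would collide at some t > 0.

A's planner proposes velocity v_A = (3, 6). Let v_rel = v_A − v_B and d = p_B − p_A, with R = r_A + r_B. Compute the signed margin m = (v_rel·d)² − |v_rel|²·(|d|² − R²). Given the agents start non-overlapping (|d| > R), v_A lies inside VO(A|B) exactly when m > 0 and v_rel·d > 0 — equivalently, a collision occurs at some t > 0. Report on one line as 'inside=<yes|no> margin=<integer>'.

d = (12, -2),  |d|² = 148;  R = 3+6 = 9,  c = 148−9² = 67
v_rel = (11, 2),  |v_rel|² = 125;  v_rel·d = (11)·(12) + (2)·(-2) = 128
125·t² − 256·t + 67 = 0  ⇒  m = 128² − 125·67 = 8009
m = 8009 > 0,  v_rel·d = 128 > 0  ⇒  inside

inside=yes margin=8009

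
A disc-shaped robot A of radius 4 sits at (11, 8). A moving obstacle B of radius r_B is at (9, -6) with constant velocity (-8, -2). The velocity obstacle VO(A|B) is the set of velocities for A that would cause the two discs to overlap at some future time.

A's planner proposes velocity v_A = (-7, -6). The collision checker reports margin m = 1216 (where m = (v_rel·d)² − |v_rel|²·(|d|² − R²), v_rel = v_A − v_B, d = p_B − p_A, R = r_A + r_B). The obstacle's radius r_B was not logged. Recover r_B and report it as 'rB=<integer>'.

m = 1216
d = (-2, -14);  v_rel = (1, -4),  |v_rel|² = 17
v_rel×d = (1)·(-14) − (-4)·(-2) = -22
since m = R²·17 − (-22)²:  R² = (484 + 1216) / 17 = 100
R = √100 = 10  ⇒  r_B = 10 − 4 = 6

rB=6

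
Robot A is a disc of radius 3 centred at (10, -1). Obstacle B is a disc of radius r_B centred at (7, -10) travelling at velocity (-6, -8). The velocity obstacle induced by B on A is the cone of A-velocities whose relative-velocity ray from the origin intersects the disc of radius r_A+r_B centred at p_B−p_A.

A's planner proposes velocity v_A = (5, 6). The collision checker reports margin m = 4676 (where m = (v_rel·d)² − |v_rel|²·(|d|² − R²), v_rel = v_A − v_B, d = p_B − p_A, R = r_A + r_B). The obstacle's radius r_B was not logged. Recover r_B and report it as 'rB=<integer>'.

m = 4676
d = (-3, -9);  v_rel = (11, 14),  |v_rel|² = 317
v_rel×d = (11)·(-9) − (14)·(-3) = -57
since m = R²·317 − (-57)²:  R² = (3249 + 4676) / 317 = 25
R = √25 = 5  ⇒  r_B = 5 − 3 = 2

rB=2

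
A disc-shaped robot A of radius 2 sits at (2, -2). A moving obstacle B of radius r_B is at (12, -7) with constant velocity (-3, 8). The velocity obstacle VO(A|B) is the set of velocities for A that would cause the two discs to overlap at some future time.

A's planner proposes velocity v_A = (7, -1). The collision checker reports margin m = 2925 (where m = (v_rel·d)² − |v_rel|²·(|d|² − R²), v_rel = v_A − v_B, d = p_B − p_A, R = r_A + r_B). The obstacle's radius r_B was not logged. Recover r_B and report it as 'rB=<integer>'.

m = 2925
d = (10, -5);  v_rel = (10, -9),  |v_rel|² = 181
v_rel×d = (10)·(-5) − (-9)·(10) = 40
since m = R²·181 − 40²:  R² = (1600 + 2925) / 181 = 25
R = √25 = 5  ⇒  r_B = 5 − 2 = 3

rB=3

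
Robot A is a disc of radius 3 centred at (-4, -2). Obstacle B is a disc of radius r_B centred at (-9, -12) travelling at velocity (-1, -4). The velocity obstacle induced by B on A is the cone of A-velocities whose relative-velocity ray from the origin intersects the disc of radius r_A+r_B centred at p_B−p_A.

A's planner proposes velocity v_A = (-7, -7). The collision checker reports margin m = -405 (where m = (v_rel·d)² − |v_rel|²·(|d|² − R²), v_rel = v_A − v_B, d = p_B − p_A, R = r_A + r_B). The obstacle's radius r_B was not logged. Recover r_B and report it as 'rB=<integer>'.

m = -405
d = (-5, -10);  v_rel = (-6, -3),  |v_rel|² = 45
v_rel×d = (-6)·(-10) − (-3)·(-5) = 45
since m = R²·45 − 45²:  R² = (2025 + -405) / 45 = 36
R = √36 = 6  ⇒  r_B = 6 − 3 = 3

rB=3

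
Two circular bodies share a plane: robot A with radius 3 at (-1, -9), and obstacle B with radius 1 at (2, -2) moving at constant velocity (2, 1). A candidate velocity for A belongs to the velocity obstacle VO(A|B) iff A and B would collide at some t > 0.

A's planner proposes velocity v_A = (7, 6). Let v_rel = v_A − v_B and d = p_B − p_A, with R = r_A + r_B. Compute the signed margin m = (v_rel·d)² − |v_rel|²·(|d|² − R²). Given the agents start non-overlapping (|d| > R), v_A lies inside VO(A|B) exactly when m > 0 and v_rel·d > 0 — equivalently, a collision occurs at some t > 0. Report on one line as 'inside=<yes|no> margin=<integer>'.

d = (3, 7),  |d|² = 58;  R = 3+1 = 4,  c = 58−4² = 42
v_rel = (5, 5),  |v_rel|² = 50;  v_rel·d = (5)·(3) + (5)·(7) = 50
50·t² − 100·t + 42 = 0  ⇒  m = 50² − 50·42 = 400
m = 400 > 0,  v_rel·d = 50 > 0  ⇒  inside

inside=yes margin=400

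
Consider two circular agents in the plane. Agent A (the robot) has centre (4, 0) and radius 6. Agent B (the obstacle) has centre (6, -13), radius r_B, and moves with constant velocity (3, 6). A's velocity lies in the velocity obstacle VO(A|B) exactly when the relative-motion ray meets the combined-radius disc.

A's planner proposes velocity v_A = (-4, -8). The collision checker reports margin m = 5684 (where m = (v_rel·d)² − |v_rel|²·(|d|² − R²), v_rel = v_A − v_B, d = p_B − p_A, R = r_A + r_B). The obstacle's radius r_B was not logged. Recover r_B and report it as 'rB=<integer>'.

m = 5684
d = (2, -13);  v_rel = (-7, -14),  |v_rel|² = 245
v_rel×d = (-7)·(-13) − (-14)·(2) = 119
since m = R²·245 − 119²:  R² = (14161 + 5684) / 245 = 81
R = √81 = 9  ⇒  r_B = 9 − 6 = 3

rB=3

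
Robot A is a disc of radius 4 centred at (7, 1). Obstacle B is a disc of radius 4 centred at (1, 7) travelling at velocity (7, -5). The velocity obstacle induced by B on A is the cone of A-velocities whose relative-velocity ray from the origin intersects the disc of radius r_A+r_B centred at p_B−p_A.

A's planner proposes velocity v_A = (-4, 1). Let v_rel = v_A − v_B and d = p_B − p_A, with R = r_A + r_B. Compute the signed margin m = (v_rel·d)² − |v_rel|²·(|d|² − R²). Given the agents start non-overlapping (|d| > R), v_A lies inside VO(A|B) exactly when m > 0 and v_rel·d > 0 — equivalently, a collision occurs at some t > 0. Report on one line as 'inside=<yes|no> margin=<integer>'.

d = (-6, 6),  |d|² = 72;  R = 4+4 = 8,  c = 72−8² = 8
v_rel = (-11, 6),  |v_rel|² = 157;  v_rel·d = (-11)·(-6) + (6)·(6) = 102
157·t² − 204·t + 8 = 0  ⇒  m = 102² − 157·8 = 9148
m = 9148 > 0,  v_rel·d = 102 > 0  ⇒  inside

inside=yes margin=9148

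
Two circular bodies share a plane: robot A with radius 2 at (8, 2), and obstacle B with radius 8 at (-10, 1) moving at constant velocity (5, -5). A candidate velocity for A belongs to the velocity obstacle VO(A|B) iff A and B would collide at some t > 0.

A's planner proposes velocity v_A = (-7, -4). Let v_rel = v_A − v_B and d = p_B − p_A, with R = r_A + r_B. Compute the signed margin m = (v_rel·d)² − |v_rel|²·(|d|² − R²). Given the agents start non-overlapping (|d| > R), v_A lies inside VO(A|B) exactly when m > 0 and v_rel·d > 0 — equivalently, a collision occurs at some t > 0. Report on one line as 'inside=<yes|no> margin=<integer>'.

d = (-18, -1),  |d|² = 325;  R = 2+8 = 10,  c = 325−10² = 225
v_rel = (-12, 1),  |v_rel|² = 145;  v_rel·d = (-12)·(-18) + (1)·(-1) = 215
145·t² − 430·t + 225 = 0  ⇒  m = 215² − 145·225 = 13600
m = 13600 > 0,  v_rel·d = 215 > 0  ⇒  inside

inside=yes margin=13600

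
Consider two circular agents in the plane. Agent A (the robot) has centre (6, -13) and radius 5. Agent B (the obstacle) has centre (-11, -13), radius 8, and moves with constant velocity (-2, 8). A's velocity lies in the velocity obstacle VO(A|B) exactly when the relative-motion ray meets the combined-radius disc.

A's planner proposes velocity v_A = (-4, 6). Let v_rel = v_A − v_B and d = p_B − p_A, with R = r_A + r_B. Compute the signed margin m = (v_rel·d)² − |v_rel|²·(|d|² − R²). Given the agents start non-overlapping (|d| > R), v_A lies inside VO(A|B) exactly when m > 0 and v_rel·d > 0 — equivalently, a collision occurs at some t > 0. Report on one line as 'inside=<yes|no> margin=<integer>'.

d = (-17, 0),  |d|² = 289;  R = 5+8 = 13,  c = 289−13² = 120
v_rel = (-2, -2),  |v_rel|² = 8;  v_rel·d = (-2)·(-17) + (-2)·(0) = 34
8·t² − 68·t + 120 = 0  ⇒  m = 34² − 8·120 = 196
m = 196 > 0,  v_rel·d = 34 > 0  ⇒  inside

inside=yes margin=196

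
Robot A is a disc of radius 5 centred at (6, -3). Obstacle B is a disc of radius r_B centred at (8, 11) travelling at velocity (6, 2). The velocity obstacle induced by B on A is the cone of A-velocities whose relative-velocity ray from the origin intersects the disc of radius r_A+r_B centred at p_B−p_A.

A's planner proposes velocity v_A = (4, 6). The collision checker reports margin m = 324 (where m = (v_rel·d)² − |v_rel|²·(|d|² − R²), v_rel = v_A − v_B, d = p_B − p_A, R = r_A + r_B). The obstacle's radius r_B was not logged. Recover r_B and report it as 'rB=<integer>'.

m = 324
d = (2, 14);  v_rel = (-2, 4),  |v_rel|² = 20
v_rel×d = (-2)·(14) − (4)·(2) = -36
since m = R²·20 − (-36)²:  R² = (1296 + 324) / 20 = 81
R = √81 = 9  ⇒  r_B = 9 − 5 = 4

rB=4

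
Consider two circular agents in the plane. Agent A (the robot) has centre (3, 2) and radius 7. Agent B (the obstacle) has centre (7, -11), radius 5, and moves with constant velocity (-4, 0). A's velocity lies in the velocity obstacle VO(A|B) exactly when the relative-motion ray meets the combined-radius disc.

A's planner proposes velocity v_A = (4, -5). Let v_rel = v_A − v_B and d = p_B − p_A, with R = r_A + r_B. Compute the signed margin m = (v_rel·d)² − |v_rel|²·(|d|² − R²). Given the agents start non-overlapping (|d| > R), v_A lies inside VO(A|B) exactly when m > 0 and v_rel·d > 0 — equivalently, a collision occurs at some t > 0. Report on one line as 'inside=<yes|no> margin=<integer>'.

d = (4, -13),  |d|² = 185;  R = 7+5 = 12,  c = 185−12² = 41
v_rel = (8, -5),  |v_rel|² = 89;  v_rel·d = (8)·(4) + (-5)·(-13) = 97
89·t² − 194·t + 41 = 0  ⇒  m = 97² − 89·41 = 5760
m = 5760 > 0,  v_rel·d = 97 > 0  ⇒  inside

inside=yes margin=5760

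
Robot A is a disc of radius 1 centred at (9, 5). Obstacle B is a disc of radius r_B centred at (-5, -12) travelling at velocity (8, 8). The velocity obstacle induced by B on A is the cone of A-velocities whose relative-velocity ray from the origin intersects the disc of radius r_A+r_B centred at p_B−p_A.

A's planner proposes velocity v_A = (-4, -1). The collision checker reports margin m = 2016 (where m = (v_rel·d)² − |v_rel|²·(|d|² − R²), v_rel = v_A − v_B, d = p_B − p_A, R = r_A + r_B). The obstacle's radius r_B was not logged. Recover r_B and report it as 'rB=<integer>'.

m = 2016
d = (-14, -17);  v_rel = (-12, -9),  |v_rel|² = 225
v_rel×d = (-12)·(-17) − (-9)·(-14) = 78
since m = R²·225 − 78²:  R² = (6084 + 2016) / 225 = 36
R = √36 = 6  ⇒  r_B = 6 − 1 = 5

rB=5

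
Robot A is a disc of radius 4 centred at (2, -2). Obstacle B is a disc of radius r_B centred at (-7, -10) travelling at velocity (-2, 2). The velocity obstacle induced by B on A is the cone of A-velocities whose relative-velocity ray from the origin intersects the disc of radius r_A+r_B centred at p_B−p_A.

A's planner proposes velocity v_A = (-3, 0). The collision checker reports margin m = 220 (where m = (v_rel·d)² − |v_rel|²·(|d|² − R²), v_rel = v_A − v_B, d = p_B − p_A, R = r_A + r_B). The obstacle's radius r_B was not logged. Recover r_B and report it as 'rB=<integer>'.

m = 220
d = (-9, -8);  v_rel = (-1, -2),  |v_rel|² = 5
v_rel×d = (-1)·(-8) − (-2)·(-9) = -10
since m = R²·5 − (-10)²:  R² = (100 + 220) / 5 = 64
R = √64 = 8  ⇒  r_B = 8 − 4 = 4

rB=4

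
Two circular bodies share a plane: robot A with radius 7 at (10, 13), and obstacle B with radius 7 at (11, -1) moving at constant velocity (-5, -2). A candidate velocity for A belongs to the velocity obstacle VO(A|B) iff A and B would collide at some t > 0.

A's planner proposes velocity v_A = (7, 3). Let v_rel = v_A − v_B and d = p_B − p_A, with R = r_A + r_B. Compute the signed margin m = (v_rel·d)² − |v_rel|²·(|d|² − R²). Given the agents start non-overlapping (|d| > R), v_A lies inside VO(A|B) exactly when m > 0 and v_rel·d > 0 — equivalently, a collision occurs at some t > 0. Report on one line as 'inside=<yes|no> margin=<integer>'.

d = (1, -14),  |d|² = 197;  R = 7+7 = 14,  c = 197−14² = 1
v_rel = (12, 5),  |v_rel|² = 169;  v_rel·d = (12)·(1) + (5)·(-14) = -58
169·t² + 116·t + 1 = 0  ⇒  m = (-58)² − 169·1 = 3195
m = 3195 > 0,  v_rel·d = -58 < 0  ⇒  outside

inside=no margin=3195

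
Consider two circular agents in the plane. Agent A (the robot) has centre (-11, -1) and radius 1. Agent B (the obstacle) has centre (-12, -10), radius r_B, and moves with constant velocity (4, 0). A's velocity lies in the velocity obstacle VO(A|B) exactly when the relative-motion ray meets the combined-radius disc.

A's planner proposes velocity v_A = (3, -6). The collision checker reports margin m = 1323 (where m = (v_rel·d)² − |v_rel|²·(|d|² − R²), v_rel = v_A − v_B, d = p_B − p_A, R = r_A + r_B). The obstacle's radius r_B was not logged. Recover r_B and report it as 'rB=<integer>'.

m = 1323
d = (-1, -9);  v_rel = (-1, -6),  |v_rel|² = 37
v_rel×d = (-1)·(-9) − (-6)·(-1) = 3
since m = R²·37 − 3²:  R² = (9 + 1323) / 37 = 36
R = √36 = 6  ⇒  r_B = 6 − 1 = 5

rB=5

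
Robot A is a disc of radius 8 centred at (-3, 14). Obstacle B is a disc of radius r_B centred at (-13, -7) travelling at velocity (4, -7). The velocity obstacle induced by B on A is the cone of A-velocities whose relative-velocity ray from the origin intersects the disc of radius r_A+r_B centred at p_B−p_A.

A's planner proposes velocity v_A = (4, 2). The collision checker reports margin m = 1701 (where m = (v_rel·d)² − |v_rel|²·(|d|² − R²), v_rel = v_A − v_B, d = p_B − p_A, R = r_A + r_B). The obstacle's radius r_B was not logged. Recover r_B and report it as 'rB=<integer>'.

m = 1701
d = (-10, -21);  v_rel = (0, 9),  |v_rel|² = 81
v_rel×d = (0)·(-21) − (9)·(-10) = 90
since m = R²·81 − 90²:  R² = (8100 + 1701) / 81 = 121
R = √121 = 11  ⇒  r_B = 11 − 8 = 3

rB=3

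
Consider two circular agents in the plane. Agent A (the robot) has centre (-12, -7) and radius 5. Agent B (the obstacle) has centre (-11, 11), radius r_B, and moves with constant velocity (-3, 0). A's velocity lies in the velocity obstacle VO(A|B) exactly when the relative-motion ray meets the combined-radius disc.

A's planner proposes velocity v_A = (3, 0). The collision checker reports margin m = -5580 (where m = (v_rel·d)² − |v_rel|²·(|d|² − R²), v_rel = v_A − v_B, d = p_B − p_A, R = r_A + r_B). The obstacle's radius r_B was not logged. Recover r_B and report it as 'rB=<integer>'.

m = -5580
d = (1, 18);  v_rel = (6, 0),  |v_rel|² = 36
v_rel×d = (6)·(18) − (0)·(1) = 108
since m = R²·36 − 108²:  R² = (11664 + -5580) / 36 = 169
R = √169 = 13  ⇒  r_B = 13 − 5 = 8

rB=8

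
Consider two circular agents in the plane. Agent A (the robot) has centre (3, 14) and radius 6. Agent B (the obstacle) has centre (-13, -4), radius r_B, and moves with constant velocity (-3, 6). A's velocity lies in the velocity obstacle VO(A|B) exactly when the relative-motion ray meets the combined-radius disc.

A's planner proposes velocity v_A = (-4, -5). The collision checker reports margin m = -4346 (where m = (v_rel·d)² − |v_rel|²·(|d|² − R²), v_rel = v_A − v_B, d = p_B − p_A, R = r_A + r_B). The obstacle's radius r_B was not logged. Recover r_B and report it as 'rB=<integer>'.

m = -4346
d = (-16, -18);  v_rel = (-1, -11),  |v_rel|² = 122
v_rel×d = (-1)·(-18) − (-11)·(-16) = -158
since m = R²·122 − (-158)²:  R² = (24964 + -4346) / 122 = 169
R = √169 = 13  ⇒  r_B = 13 − 6 = 7

rB=7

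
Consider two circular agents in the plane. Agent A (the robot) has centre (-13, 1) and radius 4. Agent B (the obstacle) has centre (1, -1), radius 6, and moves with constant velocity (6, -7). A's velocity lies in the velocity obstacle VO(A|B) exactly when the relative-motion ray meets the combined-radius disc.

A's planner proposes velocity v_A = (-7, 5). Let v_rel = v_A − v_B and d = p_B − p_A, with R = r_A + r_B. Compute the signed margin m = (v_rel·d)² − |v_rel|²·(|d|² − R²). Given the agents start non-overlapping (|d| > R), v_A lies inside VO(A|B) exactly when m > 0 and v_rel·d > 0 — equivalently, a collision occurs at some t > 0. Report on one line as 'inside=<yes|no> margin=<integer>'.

d = (14, -2),  |d|² = 200;  R = 4+6 = 10,  c = 200−10² = 100
v_rel = (-13, 12),  |v_rel|² = 313;  v_rel·d = (-13)·(14) + (12)·(-2) = -206
313·t² + 412·t + 100 = 0  ⇒  m = (-206)² − 313·100 = 11136
m = 11136 > 0,  v_rel·d = -206 < 0  ⇒  outside

inside=no margin=11136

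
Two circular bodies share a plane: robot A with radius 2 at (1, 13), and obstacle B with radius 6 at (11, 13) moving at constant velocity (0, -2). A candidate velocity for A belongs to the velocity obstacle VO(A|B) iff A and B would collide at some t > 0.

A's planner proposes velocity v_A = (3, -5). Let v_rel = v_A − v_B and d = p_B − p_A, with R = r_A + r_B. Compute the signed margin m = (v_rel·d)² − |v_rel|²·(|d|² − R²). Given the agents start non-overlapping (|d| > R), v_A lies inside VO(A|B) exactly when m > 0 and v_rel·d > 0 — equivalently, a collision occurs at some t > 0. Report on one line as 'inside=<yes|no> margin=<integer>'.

d = (10, 0),  |d|² = 100;  R = 2+6 = 8,  c = 100−8² = 36
v_rel = (3, -3),  |v_rel|² = 18;  v_rel·d = (3)·(10) + (-3)·(0) = 30
18·t² − 60·t + 36 = 0  ⇒  m = 30² − 18·36 = 252
m = 252 > 0,  v_rel·d = 30 > 0  ⇒  inside

inside=yes margin=252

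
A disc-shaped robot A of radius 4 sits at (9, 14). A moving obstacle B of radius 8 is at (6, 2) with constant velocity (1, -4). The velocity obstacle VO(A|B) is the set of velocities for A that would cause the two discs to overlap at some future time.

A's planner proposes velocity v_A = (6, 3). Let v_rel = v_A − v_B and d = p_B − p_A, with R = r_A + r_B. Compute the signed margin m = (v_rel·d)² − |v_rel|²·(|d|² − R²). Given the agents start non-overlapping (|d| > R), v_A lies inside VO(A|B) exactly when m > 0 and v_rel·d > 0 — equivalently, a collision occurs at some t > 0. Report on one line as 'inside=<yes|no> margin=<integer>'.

d = (-3, -12),  |d|² = 153;  R = 4+8 = 12,  c = 153−12² = 9
v_rel = (5, 7),  |v_rel|² = 74;  v_rel·d = (5)·(-3) + (7)·(-12) = -99
74·t² + 198·t + 9 = 0  ⇒  m = (-99)² − 74·9 = 9135
m = 9135 > 0,  v_rel·d = -99 < 0  ⇒  outside

inside=no margin=9135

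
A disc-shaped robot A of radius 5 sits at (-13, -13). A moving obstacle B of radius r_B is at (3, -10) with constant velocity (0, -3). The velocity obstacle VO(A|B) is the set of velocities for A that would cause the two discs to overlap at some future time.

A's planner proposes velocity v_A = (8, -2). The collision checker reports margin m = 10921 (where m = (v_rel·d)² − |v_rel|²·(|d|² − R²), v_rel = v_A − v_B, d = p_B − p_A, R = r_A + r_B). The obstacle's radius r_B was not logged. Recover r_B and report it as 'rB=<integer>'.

m = 10921
d = (16, 3);  v_rel = (8, 1),  |v_rel|² = 65
v_rel×d = (8)·(3) − (1)·(16) = 8
since m = R²·65 − 8²:  R² = (64 + 10921) / 65 = 169
R = √169 = 13  ⇒  r_B = 13 − 5 = 8

rB=8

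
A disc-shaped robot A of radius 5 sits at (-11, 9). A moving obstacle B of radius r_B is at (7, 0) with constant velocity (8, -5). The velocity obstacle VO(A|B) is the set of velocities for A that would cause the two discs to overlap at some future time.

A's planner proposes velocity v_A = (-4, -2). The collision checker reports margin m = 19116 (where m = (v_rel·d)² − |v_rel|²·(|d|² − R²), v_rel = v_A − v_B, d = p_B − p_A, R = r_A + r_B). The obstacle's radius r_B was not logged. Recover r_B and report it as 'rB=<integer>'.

m = 19116
d = (18, -9);  v_rel = (-12, 3),  |v_rel|² = 153
v_rel×d = (-12)·(-9) − (3)·(18) = 54
since m = R²·153 − 54²:  R² = (2916 + 19116) / 153 = 144
R = √144 = 12  ⇒  r_B = 12 − 5 = 7

rB=7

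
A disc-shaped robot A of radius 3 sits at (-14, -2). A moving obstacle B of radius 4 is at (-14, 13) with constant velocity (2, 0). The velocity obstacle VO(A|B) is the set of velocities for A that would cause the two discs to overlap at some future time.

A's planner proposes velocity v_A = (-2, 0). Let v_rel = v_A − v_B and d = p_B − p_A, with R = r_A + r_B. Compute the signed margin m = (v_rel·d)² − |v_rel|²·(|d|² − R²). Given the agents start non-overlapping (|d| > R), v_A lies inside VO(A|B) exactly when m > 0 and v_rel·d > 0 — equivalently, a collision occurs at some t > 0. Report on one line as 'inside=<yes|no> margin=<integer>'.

d = (0, 15),  |d|² = 225;  R = 3+4 = 7,  c = 225−7² = 176
v_rel = (-4, 0),  |v_rel|² = 16;  v_rel·d = (-4)·(0) + (0)·(15) = 0
16·t² − 0·t + 176 = 0  ⇒  m = 0² − 16·176 = -2816
m = -2816 < 0,  v_rel·d = 0 = 0  ⇒  outside

inside=no margin=-2816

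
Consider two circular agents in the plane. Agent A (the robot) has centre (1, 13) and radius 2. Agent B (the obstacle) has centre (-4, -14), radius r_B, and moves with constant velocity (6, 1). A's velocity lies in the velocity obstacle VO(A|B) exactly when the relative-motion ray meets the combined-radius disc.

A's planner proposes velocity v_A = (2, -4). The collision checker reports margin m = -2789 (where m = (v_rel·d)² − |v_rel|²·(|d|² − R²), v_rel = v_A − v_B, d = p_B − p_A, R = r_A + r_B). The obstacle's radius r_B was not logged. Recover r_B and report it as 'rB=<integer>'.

m = -2789
d = (-5, -27);  v_rel = (-4, -5),  |v_rel|² = 41
v_rel×d = (-4)·(-27) − (-5)·(-5) = 83
since m = R²·41 − 83²:  R² = (6889 + -2789) / 41 = 100
R = √100 = 10  ⇒  r_B = 10 − 2 = 8

rB=8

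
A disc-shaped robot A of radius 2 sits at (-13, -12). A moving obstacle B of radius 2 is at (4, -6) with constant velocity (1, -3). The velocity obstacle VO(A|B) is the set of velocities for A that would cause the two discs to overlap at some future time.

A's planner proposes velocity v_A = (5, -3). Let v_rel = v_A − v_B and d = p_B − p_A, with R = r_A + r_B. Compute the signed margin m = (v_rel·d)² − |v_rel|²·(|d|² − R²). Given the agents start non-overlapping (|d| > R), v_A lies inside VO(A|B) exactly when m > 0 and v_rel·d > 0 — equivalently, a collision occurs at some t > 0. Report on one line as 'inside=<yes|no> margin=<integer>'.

d = (17, 6),  |d|² = 325;  R = 2+2 = 4,  c = 325−4² = 309
v_rel = (4, 0),  |v_rel|² = 16;  v_rel·d = (4)·(17) + (0)·(6) = 68
16·t² − 136·t + 309 = 0  ⇒  m = 68² − 16·309 = -320
m = -320 < 0,  v_rel·d = 68 > 0  ⇒  outside

inside=no margin=-320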